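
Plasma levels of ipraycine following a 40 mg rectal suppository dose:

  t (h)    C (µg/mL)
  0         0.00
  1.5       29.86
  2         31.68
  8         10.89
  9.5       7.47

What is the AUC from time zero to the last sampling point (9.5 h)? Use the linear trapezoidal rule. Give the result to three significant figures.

Trapezoidal AUC_0→9.5:
  [0→1.5]: (0.00+29.86)/2 × 1.5 = 22.395
  [1.5→2]: (29.86+31.68)/2 × 0.5 = 15.385
  [2→8]: (31.68+10.89)/2 × 6 = 127.71
  [8→9.5]: (10.89+7.47)/2 × 1.5 = 13.77
  Sum = 179.26 µg/mL·h

AUC = 179 µg/mL·h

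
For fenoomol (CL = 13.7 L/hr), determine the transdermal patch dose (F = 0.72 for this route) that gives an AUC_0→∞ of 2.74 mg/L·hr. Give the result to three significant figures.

Dose = 52.1 mg

Dose = CL × AUC_0→∞ / F
     = 13.7 × 2.74 / 0.72 = 52.1361 mg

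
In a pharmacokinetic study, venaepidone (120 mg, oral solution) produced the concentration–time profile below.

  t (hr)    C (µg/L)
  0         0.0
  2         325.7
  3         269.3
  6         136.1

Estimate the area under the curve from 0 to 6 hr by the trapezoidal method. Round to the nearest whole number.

AUC = 1231 µg/L·hr

Trapezoidal AUC_0→6:
  [0→2]: (0.0+325.7)/2 × 2 = 325.7
  [2→3]: (325.7+269.3)/2 × 1 = 297.5
  [3→6]: (269.3+136.1)/2 × 3 = 608.1
  Sum = 1231.3 µg/L·hr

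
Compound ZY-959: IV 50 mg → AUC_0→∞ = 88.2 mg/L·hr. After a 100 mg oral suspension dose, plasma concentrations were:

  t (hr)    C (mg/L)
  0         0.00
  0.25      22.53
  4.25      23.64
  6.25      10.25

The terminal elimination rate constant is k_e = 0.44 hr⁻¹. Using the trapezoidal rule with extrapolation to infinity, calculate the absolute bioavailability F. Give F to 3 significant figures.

F = 0.864

Trapezoidal AUC_0→6.25 (oral suspension):
  [0→0.25]: (0.00+22.53)/2 × 0.25 = 2.81625
  [0.25→4.25]: (22.53+23.64)/2 × 4 = 92.34
  [4.25→6.25]: (23.64+10.25)/2 × 2 = 33.89
  Sum = 129.04625 mg/L·hr
Tail: C_last/k_e = 10.25/0.44 = 23.295
AUC_0→∞ (oral suspension) = 129.04625 + 23.295 = 152.34125 mg/L·hr
F = (AUC_ev/D_ev)/(AUC_iv/D_iv) = (152.34125/100)/(88.2/50) = 1.5234125/1.764 = 0.8636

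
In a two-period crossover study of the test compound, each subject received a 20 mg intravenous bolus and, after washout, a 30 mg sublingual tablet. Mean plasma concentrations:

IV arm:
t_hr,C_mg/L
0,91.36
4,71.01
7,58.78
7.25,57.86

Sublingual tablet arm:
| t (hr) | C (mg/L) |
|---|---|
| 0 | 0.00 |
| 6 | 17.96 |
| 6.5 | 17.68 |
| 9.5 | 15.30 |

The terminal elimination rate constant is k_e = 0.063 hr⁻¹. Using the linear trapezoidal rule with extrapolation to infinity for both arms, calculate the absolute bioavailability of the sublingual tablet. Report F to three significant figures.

F = 0.163

Trapezoidal AUC_0→7.25 (IV):
  [0→4]: (91.36+71.01)/2 × 4 = 324.74
  [4→7]: (71.01+58.78)/2 × 3 = 194.685
  [7→7.25]: (58.78+57.86)/2 × 0.25 = 14.58
  Sum = 534.005 mg/L·hr
IV tail: 57.86/0.063 = 918.413; AUC_iv,0→∞ = 534.005 + 918.413 = 1452.418 mg/L·hr
Trapezoidal AUC_0→9.5 (sublingual tablet):
  [0→6]: (0.00+17.96)/2 × 6 = 53.88
  [6→6.5]: (17.96+17.68)/2 × 0.5 = 8.91
  [6.5→9.5]: (17.68+15.30)/2 × 3 = 49.47
  Sum = 112.26 mg/L·hr
sublingual tablet tail: 15.30/0.063 = 242.857; AUC_ev,0→∞ = 112.26 + 242.857 = 355.117 mg/L·hr
F = (AUC_ev/D_ev)/(AUC_iv/D_iv) = (355.117/30)/(1452.418/20) = 11.8372/72.6209 = 0.1630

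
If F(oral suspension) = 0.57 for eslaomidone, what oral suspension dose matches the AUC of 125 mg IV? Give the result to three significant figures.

D_oral = 219 mg

For equal systemic exposure: F × D_ev = D_iv
D_ev = D_iv / F = 125 / 0.57 = 219.298 mg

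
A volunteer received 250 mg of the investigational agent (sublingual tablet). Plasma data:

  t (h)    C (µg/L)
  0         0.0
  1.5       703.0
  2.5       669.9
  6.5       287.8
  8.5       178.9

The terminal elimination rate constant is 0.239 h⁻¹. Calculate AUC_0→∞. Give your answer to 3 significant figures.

Trapezoidal AUC_0→8.5:
  [0→1.5]: (0.0+703.0)/2 × 1.5 = 527.25
  [1.5→2.5]: (703.0+669.9)/2 × 1 = 686.45
  [2.5→6.5]: (669.9+287.8)/2 × 4 = 1915.4
  [6.5→8.5]: (287.8+178.9)/2 × 2 = 466.7
  Sum = 3595.8 µg/L·h
Extrapolated tail: C_last / k_e = 178.9 / 0.239 = 748.536
AUC_0→∞ = 3595.8 + 748.536 = 4344.336 µg/L·h

AUC = 4340 µg/L·h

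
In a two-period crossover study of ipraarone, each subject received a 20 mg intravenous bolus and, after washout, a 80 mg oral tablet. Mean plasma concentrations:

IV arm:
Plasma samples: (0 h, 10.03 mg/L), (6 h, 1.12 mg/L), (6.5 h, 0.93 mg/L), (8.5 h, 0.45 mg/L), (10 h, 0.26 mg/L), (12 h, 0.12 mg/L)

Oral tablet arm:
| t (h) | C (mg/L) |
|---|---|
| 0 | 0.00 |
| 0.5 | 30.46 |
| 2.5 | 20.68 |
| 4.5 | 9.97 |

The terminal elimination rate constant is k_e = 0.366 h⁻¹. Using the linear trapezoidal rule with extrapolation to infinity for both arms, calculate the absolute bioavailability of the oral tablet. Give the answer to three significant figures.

F = 0.797

Trapezoidal AUC_0→12 (IV):
  [0→6]: (10.03+1.12)/2 × 6 = 33.45
  [6→6.5]: (1.12+0.93)/2 × 0.5 = 0.5125
  [6.5→8.5]: (0.93+0.45)/2 × 2 = 1.38
  [8.5→10]: (0.45+0.26)/2 × 1.5 = 0.5325
  [10→12]: (0.26+0.12)/2 × 2 = 0.38
  Sum = 36.255 mg/L·h
IV tail: 0.12/0.366 = 0.328; AUC_iv,0→∞ = 36.255 + 0.328 = 36.583 mg/L·h
Trapezoidal AUC_0→4.5 (oral tablet):
  [0→0.5]: (0.00+30.46)/2 × 0.5 = 7.615
  [0.5→2.5]: (30.46+20.68)/2 × 2 = 51.14
  [2.5→4.5]: (20.68+9.97)/2 × 2 = 30.65
  Sum = 89.405 mg/L·h
oral tablet tail: 9.97/0.366 = 27.240; AUC_ev,0→∞ = 89.405 + 27.240 = 116.645 mg/L·h
F = (AUC_ev/D_ev)/(AUC_iv/D_iv) = (116.645/80)/(36.583/20) = 1.4580625/1.82915 = 0.7971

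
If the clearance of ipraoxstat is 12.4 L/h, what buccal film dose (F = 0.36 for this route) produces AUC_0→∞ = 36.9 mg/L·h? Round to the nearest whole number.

Dose = CL × AUC_0→∞ / F
     = 12.4 × 36.9 / 0.36 = 1271 mg

Dose = 1271 mg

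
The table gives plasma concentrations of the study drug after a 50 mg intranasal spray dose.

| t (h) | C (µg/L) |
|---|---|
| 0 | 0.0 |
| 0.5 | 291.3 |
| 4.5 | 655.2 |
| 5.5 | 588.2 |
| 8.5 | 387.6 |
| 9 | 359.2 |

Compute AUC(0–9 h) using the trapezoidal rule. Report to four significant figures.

AUC = 4238 µg/L·h

Trapezoidal AUC_0→9:
  [0→0.5]: (0.0+291.3)/2 × 0.5 = 72.825
  [0.5→4.5]: (291.3+655.2)/2 × 4 = 1893.0
  [4.5→5.5]: (655.2+588.2)/2 × 1 = 621.7
  [5.5→8.5]: (588.2+387.6)/2 × 3 = 1463.7
  [8.5→9]: (387.6+359.2)/2 × 0.5 = 186.7
  Sum = 4237.925 µg/L·h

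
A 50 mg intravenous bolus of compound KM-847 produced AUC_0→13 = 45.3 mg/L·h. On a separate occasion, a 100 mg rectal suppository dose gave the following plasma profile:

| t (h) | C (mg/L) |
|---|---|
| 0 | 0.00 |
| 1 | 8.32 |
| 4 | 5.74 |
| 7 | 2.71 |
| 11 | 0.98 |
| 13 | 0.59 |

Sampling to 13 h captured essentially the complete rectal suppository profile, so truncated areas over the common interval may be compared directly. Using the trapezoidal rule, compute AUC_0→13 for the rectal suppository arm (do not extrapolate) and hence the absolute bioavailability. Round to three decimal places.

F = 0.517

Trapezoidal AUC_0→13 (rectal suppository):
  [0→1]: (0.00+8.32)/2 × 1 = 4.16
  [1→4]: (8.32+5.74)/2 × 3 = 21.09
  [4→7]: (5.74+2.71)/2 × 3 = 12.675
  [7→11]: (2.71+0.98)/2 × 4 = 7.38
  [11→13]: (0.98+0.59)/2 × 2 = 1.57
  Sum = 46.875 mg/L·h
F = (AUC_ev/D_ev)/(AUC_iv/D_iv) = (46.875/100)/(45.3/50) = 0.46875/0.906 = 0.5174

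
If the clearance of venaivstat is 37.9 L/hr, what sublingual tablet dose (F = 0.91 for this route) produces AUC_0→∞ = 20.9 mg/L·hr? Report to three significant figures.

Dose = 870 mg

Dose = CL × AUC_0→∞ / F
     = 37.9 × 20.9 / 0.91 = 870.451 mg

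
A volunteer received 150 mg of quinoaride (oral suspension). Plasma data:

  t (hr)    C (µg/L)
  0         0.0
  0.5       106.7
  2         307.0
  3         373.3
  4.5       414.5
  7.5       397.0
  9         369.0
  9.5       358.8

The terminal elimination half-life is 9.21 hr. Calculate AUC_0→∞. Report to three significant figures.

Trapezoidal AUC_0→9.5:
  [0→0.5]: (0.0+106.7)/2 × 0.5 = 26.675
  [0.5→2]: (106.7+307.0)/2 × 1.5 = 310.275
  [2→3]: (307.0+373.3)/2 × 1 = 340.15
  [3→4.5]: (373.3+414.5)/2 × 1.5 = 590.85
  [4.5→7.5]: (414.5+397.0)/2 × 3 = 1217.25
  [7.5→9]: (397.0+369.0)/2 × 1.5 = 574.5
  [9→9.5]: (369.0+358.8)/2 × 0.5 = 181.95
  Sum = 3241.65 µg/L·hr
k_e = ln2 / t½ = 0.693147 / 9.21 = 0.0753 hr^-1
Extrapolated tail: C_last / k_e = 358.8 / 0.0753 = 4764.940
AUC_0→∞ = 3241.65 + 4764.940 = 8006.59 µg/L·hr

AUC = 8010 µg/L·hr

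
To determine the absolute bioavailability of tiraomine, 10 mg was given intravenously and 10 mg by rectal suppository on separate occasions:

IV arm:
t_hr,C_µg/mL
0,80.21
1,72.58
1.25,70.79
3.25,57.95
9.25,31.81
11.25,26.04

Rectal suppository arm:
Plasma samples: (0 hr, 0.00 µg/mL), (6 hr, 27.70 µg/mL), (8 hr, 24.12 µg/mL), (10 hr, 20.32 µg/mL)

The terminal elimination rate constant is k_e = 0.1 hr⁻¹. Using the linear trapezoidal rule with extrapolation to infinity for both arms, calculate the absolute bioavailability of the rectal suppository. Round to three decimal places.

F = 0.472

Trapezoidal AUC_0→11.25 (IV):
  [0→1]: (80.21+72.58)/2 × 1 = 76.395
  [1→1.25]: (72.58+70.79)/2 × 0.25 = 17.92125
  [1.25→3.25]: (70.79+57.95)/2 × 2 = 128.74
  [3.25→9.25]: (57.95+31.81)/2 × 6 = 269.28
  [9.25→11.25]: (31.81+26.04)/2 × 2 = 57.85
  Sum = 550.18625 µg/mL·hr
IV tail: 26.04/0.1 = 260.400; AUC_iv,0→∞ = 550.18625 + 260.400 = 810.58625 µg/mL·hr
Trapezoidal AUC_0→10 (rectal suppository):
  [0→6]: (0.00+27.70)/2 × 6 = 83.1
  [6→8]: (27.70+24.12)/2 × 2 = 51.82
  [8→10]: (24.12+20.32)/2 × 2 = 44.44
  Sum = 179.36 µg/mL·hr
rectal suppository tail: 20.32/0.1 = 203.200; AUC_ev,0→∞ = 179.36 + 203.200 = 382.56 µg/mL·hr
F = (AUC_ev/D_ev)/(AUC_iv/D_iv) = (382.56/10)/(810.58625/10) = 38.256/81.058625 = 0.4720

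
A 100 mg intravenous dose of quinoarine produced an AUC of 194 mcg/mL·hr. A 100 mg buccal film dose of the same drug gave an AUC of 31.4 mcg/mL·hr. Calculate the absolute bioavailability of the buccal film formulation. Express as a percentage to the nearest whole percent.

F = 16%

F = (AUC_ev / D_ev) / (AUC_iv / D_iv)
  = (31.4/100) / (194/100)
  = 0.314 / 1.94 = 0.1619
  = 16.19%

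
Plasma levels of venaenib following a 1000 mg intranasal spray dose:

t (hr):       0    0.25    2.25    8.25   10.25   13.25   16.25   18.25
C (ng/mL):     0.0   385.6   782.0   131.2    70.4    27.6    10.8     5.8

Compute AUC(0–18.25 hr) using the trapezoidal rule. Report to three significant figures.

AUC = 4380 ng/mL·hr

Trapezoidal AUC_0→18.25:
  [0→0.25]: (0.0+385.6)/2 × 0.25 = 48.2
  [0.25→2.25]: (385.6+782.0)/2 × 2 = 1167.6
  [2.25→8.25]: (782.0+131.2)/2 × 6 = 2739.6
  [8.25→10.25]: (131.2+70.4)/2 × 2 = 201.6
  [10.25→13.25]: (70.4+27.6)/2 × 3 = 147.0
  [13.25→16.25]: (27.6+10.8)/2 × 3 = 57.6
  [16.25→18.25]: (10.8+5.8)/2 × 2 = 16.6
  Sum = 4378.2 ng/mL·hr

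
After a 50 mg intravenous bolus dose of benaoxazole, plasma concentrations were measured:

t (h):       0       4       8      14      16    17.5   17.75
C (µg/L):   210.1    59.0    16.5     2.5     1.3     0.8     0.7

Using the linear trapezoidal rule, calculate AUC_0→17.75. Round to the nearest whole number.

AUC = 752 µg/L·h

Trapezoidal AUC_0→17.75:
  [0→4]: (210.1+59.0)/2 × 4 = 538.2
  [4→8]: (59.0+16.5)/2 × 4 = 151.0
  [8→14]: (16.5+2.5)/2 × 6 = 57.0
  [14→16]: (2.5+1.3)/2 × 2 = 3.8
  [16→17.5]: (1.3+0.8)/2 × 1.5 = 1.575
  [17.5→17.75]: (0.8+0.7)/2 × 0.25 = 0.1875
  Sum = 751.7625 µg/L·h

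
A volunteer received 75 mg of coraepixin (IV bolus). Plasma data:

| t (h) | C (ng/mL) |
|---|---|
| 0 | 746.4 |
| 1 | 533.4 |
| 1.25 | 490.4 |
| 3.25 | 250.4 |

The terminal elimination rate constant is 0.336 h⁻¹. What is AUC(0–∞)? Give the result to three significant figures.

Trapezoidal AUC_0→3.25:
  [0→1]: (746.4+533.4)/2 × 1 = 639.9
  [1→1.25]: (533.4+490.4)/2 × 0.25 = 127.975
  [1.25→3.25]: (490.4+250.4)/2 × 2 = 740.8
  Sum = 1508.675 ng/mL·h
Extrapolated tail: C_last / k_e = 250.4 / 0.336 = 745.238
AUC_0→∞ = 1508.675 + 745.238 = 2253.913 ng/mL·h

AUC = 2250 ng/mL·h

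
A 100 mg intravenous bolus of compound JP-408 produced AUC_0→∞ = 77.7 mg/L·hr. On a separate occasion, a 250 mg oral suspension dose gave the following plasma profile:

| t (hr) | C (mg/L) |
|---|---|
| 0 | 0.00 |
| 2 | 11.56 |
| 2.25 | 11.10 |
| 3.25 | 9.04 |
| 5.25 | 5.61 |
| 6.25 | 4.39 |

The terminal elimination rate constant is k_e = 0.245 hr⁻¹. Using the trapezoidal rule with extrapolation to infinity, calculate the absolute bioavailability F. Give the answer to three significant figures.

F = 0.319

Trapezoidal AUC_0→6.25 (oral suspension):
  [0→2]: (0.00+11.56)/2 × 2 = 11.56
  [2→2.25]: (11.56+11.10)/2 × 0.25 = 2.8325
  [2.25→3.25]: (11.10+9.04)/2 × 1 = 10.07
  [3.25→5.25]: (9.04+5.61)/2 × 2 = 14.65
  [5.25→6.25]: (5.61+4.39)/2 × 1 = 5.0
  Sum = 44.1125 mg/L·hr
Tail: C_last/k_e = 4.39/0.245 = 17.918
AUC_0→∞ (oral suspension) = 44.1125 + 17.918 = 62.0305 mg/L·hr
F = (AUC_ev/D_ev)/(AUC_iv/D_iv) = (62.0305/250)/(77.7/100) = 0.248122/0.777 = 0.3193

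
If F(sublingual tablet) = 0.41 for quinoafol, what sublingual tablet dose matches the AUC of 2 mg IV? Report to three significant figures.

D_sublingual = 4.88 mg

For equal systemic exposure: F × D_ev = D_iv
D_ev = D_iv / F = 2 / 0.41 = 4.87805 mg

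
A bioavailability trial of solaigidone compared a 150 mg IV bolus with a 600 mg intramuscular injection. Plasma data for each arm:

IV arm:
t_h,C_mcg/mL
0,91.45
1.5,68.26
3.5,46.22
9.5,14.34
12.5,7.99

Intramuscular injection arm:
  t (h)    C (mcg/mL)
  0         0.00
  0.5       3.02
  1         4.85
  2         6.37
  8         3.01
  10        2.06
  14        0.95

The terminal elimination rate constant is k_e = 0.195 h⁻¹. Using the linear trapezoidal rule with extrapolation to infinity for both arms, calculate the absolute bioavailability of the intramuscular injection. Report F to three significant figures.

Trapezoidal AUC_0→12.5 (IV):
  [0→1.5]: (91.45+68.26)/2 × 1.5 = 119.7825
  [1.5→3.5]: (68.26+46.22)/2 × 2 = 114.48
  [3.5→9.5]: (46.22+14.34)/2 × 6 = 181.68
  [9.5→12.5]: (14.34+7.99)/2 × 3 = 33.495
  Sum = 449.4375 mcg/mL·h
IV tail: 7.99/0.195 = 40.974; AUC_iv,0→∞ = 449.4375 + 40.974 = 490.4115 mcg/mL·h
Trapezoidal AUC_0→14 (intramuscular injection):
  [0→0.5]: (0.00+3.02)/2 × 0.5 = 0.755
  [0.5→1]: (3.02+4.85)/2 × 0.5 = 1.9675
  [1→2]: (4.85+6.37)/2 × 1 = 5.61
  [2→8]: (6.37+3.01)/2 × 6 = 28.14
  [8→10]: (3.01+2.06)/2 × 2 = 5.07
  [10→14]: (2.06+0.95)/2 × 4 = 6.02
  Sum = 47.5625 mcg/mL·h
intramuscular injection tail: 0.95/0.195 = 4.872; AUC_ev,0→∞ = 47.5625 + 4.872 = 52.4345 mcg/mL·h
F = (AUC_ev/D_ev)/(AUC_iv/D_iv) = (52.4345/600)/(490.4115/150) = 0.0873908/3.26941 = 0.0267

F = 0.0267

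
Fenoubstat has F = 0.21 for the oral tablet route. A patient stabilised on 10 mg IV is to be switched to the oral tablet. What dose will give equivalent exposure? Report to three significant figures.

D_oral = 47.6 mg

For equal systemic exposure: F × D_ev = D_iv
D_ev = D_iv / F = 10 / 0.21 = 47.619 mg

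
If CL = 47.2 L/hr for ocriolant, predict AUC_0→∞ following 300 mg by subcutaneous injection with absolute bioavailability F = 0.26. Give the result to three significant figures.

AUC_0→∞ = F × Dose / CL
        = 0.26 × 300 / 47.2 = 1.65254 mg/L·hr

AUC = 1.65 mg/L·hr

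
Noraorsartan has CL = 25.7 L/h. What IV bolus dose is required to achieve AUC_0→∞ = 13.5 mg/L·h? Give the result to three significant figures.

Dose = 347 mg

Dose_iv = CL × AUC_0→∞
     = 25.7 × 13.5 = 346.95 mg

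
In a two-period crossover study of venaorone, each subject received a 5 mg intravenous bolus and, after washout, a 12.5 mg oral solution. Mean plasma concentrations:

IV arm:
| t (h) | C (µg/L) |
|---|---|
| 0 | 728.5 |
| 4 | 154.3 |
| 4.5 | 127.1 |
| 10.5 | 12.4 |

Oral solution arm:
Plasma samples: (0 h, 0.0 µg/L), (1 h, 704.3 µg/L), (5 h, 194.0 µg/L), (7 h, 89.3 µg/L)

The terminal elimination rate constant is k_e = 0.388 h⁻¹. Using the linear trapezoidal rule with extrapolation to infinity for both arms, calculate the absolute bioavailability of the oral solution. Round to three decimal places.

Trapezoidal AUC_0→10.5 (IV):
  [0→4]: (728.5+154.3)/2 × 4 = 1765.6
  [4→4.5]: (154.3+127.1)/2 × 0.5 = 70.35
  [4.5→10.5]: (127.1+12.4)/2 × 6 = 418.5
  Sum = 2254.45 µg/L·h
IV tail: 12.4/0.388 = 31.959; AUC_iv,0→∞ = 2254.45 + 31.959 = 2286.409 µg/L·h
Trapezoidal AUC_0→7 (oral solution):
  [0→1]: (0.0+704.3)/2 × 1 = 352.15
  [1→5]: (704.3+194.0)/2 × 4 = 1796.6
  [5→7]: (194.0+89.3)/2 × 2 = 283.3
  Sum = 2432.05 µg/L·h
oral solution tail: 89.3/0.388 = 230.155; AUC_ev,0→∞ = 2432.05 + 230.155 = 2662.205 µg/L·h
F = (AUC_ev/D_ev)/(AUC_iv/D_iv) = (2662.205/12.5)/(2286.409/5) = 212.9764/457.2818 = 0.4657

F = 0.466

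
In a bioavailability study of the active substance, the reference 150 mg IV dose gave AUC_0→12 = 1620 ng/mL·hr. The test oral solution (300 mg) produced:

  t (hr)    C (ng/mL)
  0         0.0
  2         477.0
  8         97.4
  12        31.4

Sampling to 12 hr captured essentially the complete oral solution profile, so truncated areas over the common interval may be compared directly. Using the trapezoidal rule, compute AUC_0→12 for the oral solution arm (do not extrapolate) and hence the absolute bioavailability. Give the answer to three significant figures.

Trapezoidal AUC_0→12 (oral solution):
  [0→2]: (0.0+477.0)/2 × 2 = 477.0
  [2→8]: (477.0+97.4)/2 × 6 = 1723.2
  [8→12]: (97.4+31.4)/2 × 4 = 257.6
  Sum = 2457.8 ng/mL·hr
F = (AUC_ev/D_ev)/(AUC_iv/D_iv) = (2457.8/300)/(1620/150) = 8.19267/10.8 = 0.7586

F = 0.759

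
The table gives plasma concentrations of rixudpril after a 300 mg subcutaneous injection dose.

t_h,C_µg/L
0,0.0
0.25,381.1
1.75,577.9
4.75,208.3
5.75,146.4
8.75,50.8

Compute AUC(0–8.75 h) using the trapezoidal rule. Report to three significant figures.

Trapezoidal AUC_0→8.75:
  [0→0.25]: (0.0+381.1)/2 × 0.25 = 47.6375
  [0.25→1.75]: (381.1+577.9)/2 × 1.5 = 719.25
  [1.75→4.75]: (577.9+208.3)/2 × 3 = 1179.3
  [4.75→5.75]: (208.3+146.4)/2 × 1 = 177.35
  [5.75→8.75]: (146.4+50.8)/2 × 3 = 295.8
  Sum = 2419.3375 µg/L·h

AUC = 2420 µg/L·h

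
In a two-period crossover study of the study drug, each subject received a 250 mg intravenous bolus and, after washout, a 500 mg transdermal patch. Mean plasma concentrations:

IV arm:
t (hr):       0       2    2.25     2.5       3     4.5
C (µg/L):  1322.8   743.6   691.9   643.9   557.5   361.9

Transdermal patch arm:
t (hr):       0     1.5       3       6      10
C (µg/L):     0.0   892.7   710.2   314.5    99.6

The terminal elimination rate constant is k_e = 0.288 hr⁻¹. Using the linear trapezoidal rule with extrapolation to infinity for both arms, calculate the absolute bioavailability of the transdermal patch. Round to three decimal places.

F = 0.492

Trapezoidal AUC_0→4.5 (IV):
  [0→2]: (1322.8+743.6)/2 × 2 = 2066.4
  [2→2.25]: (743.6+691.9)/2 × 0.25 = 179.4375
  [2.25→2.5]: (691.9+643.9)/2 × 0.25 = 166.975
  [2.5→3]: (643.9+557.5)/2 × 0.5 = 300.35
  [3→4.5]: (557.5+361.9)/2 × 1.5 = 689.55
  Sum = 3402.7125 µg/L·hr
IV tail: 361.9/0.288 = 1256.597; AUC_iv,0→∞ = 3402.7125 + 1256.597 = 4659.3095 µg/L·hr
Trapezoidal AUC_0→10 (transdermal patch):
  [0→1.5]: (0.0+892.7)/2 × 1.5 = 669.525
  [1.5→3]: (892.7+710.2)/2 × 1.5 = 1202.175
  [3→6]: (710.2+314.5)/2 × 3 = 1537.05
  [6→10]: (314.5+99.6)/2 × 4 = 828.2
  Sum = 4236.95 µg/L·hr
transdermal patch tail: 99.6/0.288 = 345.833; AUC_ev,0→∞ = 4236.95 + 345.833 = 4582.783 µg/L·hr
F = (AUC_ev/D_ev)/(AUC_iv/D_iv) = (4582.783/500)/(4659.3095/250) = 9.165566/18.637238 = 0.4918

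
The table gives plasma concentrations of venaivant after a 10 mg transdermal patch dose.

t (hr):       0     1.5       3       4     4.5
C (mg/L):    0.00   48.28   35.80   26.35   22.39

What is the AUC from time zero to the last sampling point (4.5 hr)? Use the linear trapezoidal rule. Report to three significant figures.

Trapezoidal AUC_0→4.5:
  [0→1.5]: (0.00+48.28)/2 × 1.5 = 36.21
  [1.5→3]: (48.28+35.80)/2 × 1.5 = 63.06
  [3→4]: (35.80+26.35)/2 × 1 = 31.075
  [4→4.5]: (26.35+22.39)/2 × 0.5 = 12.185
  Sum = 142.53 mg/L·hr

AUC = 143 mg/L·hr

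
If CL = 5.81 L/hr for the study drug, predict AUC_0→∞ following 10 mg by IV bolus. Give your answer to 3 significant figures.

AUC_0→∞ = Dose_iv / CL
        = 10 / 5.81 = 1.72117 mg/L·hr

AUC = 1.72 mg/L·hr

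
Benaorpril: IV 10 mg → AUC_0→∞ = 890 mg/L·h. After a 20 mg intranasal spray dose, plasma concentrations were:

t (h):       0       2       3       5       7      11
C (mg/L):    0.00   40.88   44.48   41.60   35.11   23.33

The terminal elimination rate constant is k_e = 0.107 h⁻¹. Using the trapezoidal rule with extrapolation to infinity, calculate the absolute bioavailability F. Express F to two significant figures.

Trapezoidal AUC_0→11 (intranasal spray):
  [0→2]: (0.00+40.88)/2 × 2 = 40.88
  [2→3]: (40.88+44.48)/2 × 1 = 42.68
  [3→5]: (44.48+41.60)/2 × 2 = 86.08
  [5→7]: (41.60+35.11)/2 × 2 = 76.71
  [7→11]: (35.11+23.33)/2 × 4 = 116.88
  Sum = 363.23 mg/L·h
Tail: C_last/k_e = 23.33/0.107 = 218.037
AUC_0→∞ (intranasal spray) = 363.23 + 218.037 = 581.267 mg/L·h
F = (AUC_ev/D_ev)/(AUC_iv/D_iv) = (581.267/20)/(890/10) = 29.06335/89 = 0.3266

F = 0.33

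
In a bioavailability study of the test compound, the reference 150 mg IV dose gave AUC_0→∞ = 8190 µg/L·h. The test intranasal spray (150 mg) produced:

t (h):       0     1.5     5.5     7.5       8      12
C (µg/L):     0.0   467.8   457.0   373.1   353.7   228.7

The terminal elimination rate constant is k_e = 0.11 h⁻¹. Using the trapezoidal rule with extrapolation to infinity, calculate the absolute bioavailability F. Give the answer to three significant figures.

Trapezoidal AUC_0→12 (intranasal spray):
  [0→1.5]: (0.0+467.8)/2 × 1.5 = 350.85
  [1.5→5.5]: (467.8+457.0)/2 × 4 = 1849.6
  [5.5→7.5]: (457.0+373.1)/2 × 2 = 830.1
  [7.5→8]: (373.1+353.7)/2 × 0.5 = 181.7
  [8→12]: (353.7+228.7)/2 × 4 = 1164.8
  Sum = 4377.05 µg/L·h
Tail: C_last/k_e = 228.7/0.11 = 2079.091
AUC_0→∞ (intranasal spray) = 4377.05 + 2079.091 = 6456.141 µg/L·h
F = (AUC_ev/D_ev)/(AUC_iv/D_iv) = (6456.141/150)/(8190/150) = 43.04094/54.6 = 0.7883

F = 0.788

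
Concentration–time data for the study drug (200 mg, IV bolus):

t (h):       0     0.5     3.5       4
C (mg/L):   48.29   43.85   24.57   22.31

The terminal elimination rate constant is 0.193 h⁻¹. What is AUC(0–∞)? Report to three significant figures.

Trapezoidal AUC_0→4:
  [0→0.5]: (48.29+43.85)/2 × 0.5 = 23.035
  [0.5→3.5]: (43.85+24.57)/2 × 3 = 102.63
  [3.5→4]: (24.57+22.31)/2 × 0.5 = 11.72
  Sum = 137.385 mg/L·h
Extrapolated tail: C_last / k_e = 22.31 / 0.193 = 115.596
AUC_0→∞ = 137.385 + 115.596 = 252.981 mg/L·h

AUC = 253 mg/L·h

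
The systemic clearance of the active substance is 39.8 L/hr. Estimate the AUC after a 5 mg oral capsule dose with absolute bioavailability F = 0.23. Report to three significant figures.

AUC = 0.0289 mg/L·hr

AUC_0→∞ = F × Dose / CL
        = 0.23 × 5 / 39.8 = 0.0288945 mg/L·hr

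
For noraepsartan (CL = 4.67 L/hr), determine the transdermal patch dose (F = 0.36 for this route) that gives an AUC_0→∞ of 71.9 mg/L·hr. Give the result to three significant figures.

Dose = CL × AUC_0→∞ / F
     = 4.67 × 71.9 / 0.36 = 932.703 mg

Dose = 933 mg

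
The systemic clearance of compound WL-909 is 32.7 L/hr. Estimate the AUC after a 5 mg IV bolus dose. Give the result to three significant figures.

AUC = 0.153 mg/L·hr

AUC_0→∞ = Dose_iv / CL
        = 5 / 32.7 = 0.152905 mg/L·hr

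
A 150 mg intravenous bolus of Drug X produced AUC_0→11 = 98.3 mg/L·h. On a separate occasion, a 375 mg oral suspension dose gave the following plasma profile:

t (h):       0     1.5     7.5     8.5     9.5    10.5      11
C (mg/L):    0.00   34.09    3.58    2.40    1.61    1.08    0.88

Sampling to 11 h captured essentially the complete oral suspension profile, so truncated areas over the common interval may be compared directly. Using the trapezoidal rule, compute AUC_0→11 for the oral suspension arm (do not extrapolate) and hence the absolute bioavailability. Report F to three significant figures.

F = 0.592

Trapezoidal AUC_0→11 (oral suspension):
  [0→1.5]: (0.00+34.09)/2 × 1.5 = 25.5675
  [1.5→7.5]: (34.09+3.58)/2 × 6 = 113.01
  [7.5→8.5]: (3.58+2.40)/2 × 1 = 2.99
  [8.5→9.5]: (2.40+1.61)/2 × 1 = 2.005
  [9.5→10.5]: (1.61+1.08)/2 × 1 = 1.345
  [10.5→11]: (1.08+0.88)/2 × 0.5 = 0.49
  Sum = 145.4075 mg/L·h
F = (AUC_ev/D_ev)/(AUC_iv/D_iv) = (145.4075/375)/(98.3/150) = 0.387753/0.655333 = 0.5917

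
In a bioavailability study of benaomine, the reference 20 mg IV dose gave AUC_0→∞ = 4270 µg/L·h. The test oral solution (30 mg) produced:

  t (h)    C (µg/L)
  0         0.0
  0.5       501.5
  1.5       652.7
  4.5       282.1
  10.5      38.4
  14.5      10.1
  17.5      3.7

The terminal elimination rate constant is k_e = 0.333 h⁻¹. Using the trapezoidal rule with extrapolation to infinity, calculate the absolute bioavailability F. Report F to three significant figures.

F = 0.499

Trapezoidal AUC_0→17.5 (oral solution):
  [0→0.5]: (0.0+501.5)/2 × 0.5 = 125.375
  [0.5→1.5]: (501.5+652.7)/2 × 1 = 577.1
  [1.5→4.5]: (652.7+282.1)/2 × 3 = 1402.2
  [4.5→10.5]: (282.1+38.4)/2 × 6 = 961.5
  [10.5→14.5]: (38.4+10.1)/2 × 4 = 97.0
  [14.5→17.5]: (10.1+3.7)/2 × 3 = 20.7
  Sum = 3183.875 µg/L·h
Tail: C_last/k_e = 3.7/0.333 = 11.111
AUC_0→∞ (oral solution) = 3183.875 + 11.111 = 3194.986 µg/L·h
F = (AUC_ev/D_ev)/(AUC_iv/D_iv) = (3194.986/30)/(4270/20) = 106.5/213.5 = 0.4988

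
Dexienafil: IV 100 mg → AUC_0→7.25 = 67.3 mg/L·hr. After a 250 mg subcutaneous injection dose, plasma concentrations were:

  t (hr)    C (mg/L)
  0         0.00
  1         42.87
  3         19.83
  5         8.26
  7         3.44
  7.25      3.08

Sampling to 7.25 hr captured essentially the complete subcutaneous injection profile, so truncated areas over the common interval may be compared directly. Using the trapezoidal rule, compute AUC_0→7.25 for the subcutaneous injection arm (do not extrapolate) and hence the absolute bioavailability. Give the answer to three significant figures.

F = 0.741

Trapezoidal AUC_0→7.25 (subcutaneous injection):
  [0→1]: (0.00+42.87)/2 × 1 = 21.435
  [1→3]: (42.87+19.83)/2 × 2 = 62.7
  [3→5]: (19.83+8.26)/2 × 2 = 28.09
  [5→7]: (8.26+3.44)/2 × 2 = 11.7
  [7→7.25]: (3.44+3.08)/2 × 0.25 = 0.815
  Sum = 124.74 mg/L·hr
F = (AUC_ev/D_ev)/(AUC_iv/D_iv) = (124.74/250)/(67.3/100) = 0.49896/0.673 = 0.7414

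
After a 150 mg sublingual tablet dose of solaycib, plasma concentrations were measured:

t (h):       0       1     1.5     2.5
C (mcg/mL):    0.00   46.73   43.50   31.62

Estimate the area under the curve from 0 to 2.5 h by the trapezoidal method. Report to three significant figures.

AUC = 83.5 mcg/mL·h

Trapezoidal AUC_0→2.5:
  [0→1]: (0.00+46.73)/2 × 1 = 23.365
  [1→1.5]: (46.73+43.50)/2 × 0.5 = 22.5575
  [1.5→2.5]: (43.50+31.62)/2 × 1 = 37.56
  Sum = 83.4825 mcg/mL·h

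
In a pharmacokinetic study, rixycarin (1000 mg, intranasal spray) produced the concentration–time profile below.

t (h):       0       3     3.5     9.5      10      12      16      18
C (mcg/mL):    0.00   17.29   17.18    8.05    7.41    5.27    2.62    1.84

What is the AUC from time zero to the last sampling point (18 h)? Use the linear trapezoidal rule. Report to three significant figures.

Trapezoidal AUC_0→18:
  [0→3]: (0.00+17.29)/2 × 3 = 25.935
  [3→3.5]: (17.29+17.18)/2 × 0.5 = 8.6175
  [3.5→9.5]: (17.18+8.05)/2 × 6 = 75.69
  [9.5→10]: (8.05+7.41)/2 × 0.5 = 3.865
  [10→12]: (7.41+5.27)/2 × 2 = 12.68
  [12→16]: (5.27+2.62)/2 × 4 = 15.78
  [16→18]: (2.62+1.84)/2 × 2 = 4.46
  Sum = 147.0275 mcg/mL·h

AUC = 147 mcg/mL·h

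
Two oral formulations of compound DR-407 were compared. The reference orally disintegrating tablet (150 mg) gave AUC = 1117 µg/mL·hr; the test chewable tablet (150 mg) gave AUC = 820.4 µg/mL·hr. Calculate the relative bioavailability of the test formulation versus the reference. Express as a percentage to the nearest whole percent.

F_rel = (AUC_test/D_test) / (AUC_ref/D_ref)
      = (820.4/150) / (1117/150)
      = 5.46933 / 7.44667 = 0.7345 = 73.45%

F_rel = 73%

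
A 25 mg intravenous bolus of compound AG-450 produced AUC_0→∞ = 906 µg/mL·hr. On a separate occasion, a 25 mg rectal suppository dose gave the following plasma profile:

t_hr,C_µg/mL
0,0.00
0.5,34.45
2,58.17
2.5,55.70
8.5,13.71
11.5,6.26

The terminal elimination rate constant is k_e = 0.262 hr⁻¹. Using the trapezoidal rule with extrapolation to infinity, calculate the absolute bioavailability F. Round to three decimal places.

F = 0.407

Trapezoidal AUC_0→11.5 (rectal suppository):
  [0→0.5]: (0.00+34.45)/2 × 0.5 = 8.6125
  [0.5→2]: (34.45+58.17)/2 × 1.5 = 69.465
  [2→2.5]: (58.17+55.70)/2 × 0.5 = 28.4675
  [2.5→8.5]: (55.70+13.71)/2 × 6 = 208.23
  [8.5→11.5]: (13.71+6.26)/2 × 3 = 29.955
  Sum = 344.73 µg/mL·hr
Tail: C_last/k_e = 6.26/0.262 = 23.893
AUC_0→∞ (rectal suppository) = 344.73 + 23.893 = 368.623 µg/mL·hr
F = (AUC_ev/D_ev)/(AUC_iv/D_iv) = (368.623/25)/(906/25) = 14.74492/36.24 = 0.4069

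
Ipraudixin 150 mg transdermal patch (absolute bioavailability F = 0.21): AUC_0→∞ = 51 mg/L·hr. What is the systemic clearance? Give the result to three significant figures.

CL = F × Dose / AUC_0→∞
   = 0.21 × 150 / 51 = 0.617647 L/hr

CL = 0.618 L/hr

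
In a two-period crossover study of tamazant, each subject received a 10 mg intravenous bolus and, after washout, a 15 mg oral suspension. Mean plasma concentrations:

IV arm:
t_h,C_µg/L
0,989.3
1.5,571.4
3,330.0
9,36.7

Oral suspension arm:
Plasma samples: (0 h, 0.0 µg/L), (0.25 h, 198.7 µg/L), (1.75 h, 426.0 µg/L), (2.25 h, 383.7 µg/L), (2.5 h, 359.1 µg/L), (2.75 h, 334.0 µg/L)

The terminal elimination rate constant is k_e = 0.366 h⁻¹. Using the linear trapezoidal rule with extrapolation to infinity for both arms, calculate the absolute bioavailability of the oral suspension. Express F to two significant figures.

F = 0.39

Trapezoidal AUC_0→9 (IV):
  [0→1.5]: (989.3+571.4)/2 × 1.5 = 1170.525
  [1.5→3]: (571.4+330.0)/2 × 1.5 = 676.05
  [3→9]: (330.0+36.7)/2 × 6 = 1100.1
  Sum = 2946.675 µg/L·h
IV tail: 36.7/0.366 = 100.273; AUC_iv,0→∞ = 2946.675 + 100.273 = 3046.948 µg/L·h
Trapezoidal AUC_0→2.75 (oral suspension):
  [0→0.25]: (0.0+198.7)/2 × 0.25 = 24.8375
  [0.25→1.75]: (198.7+426.0)/2 × 1.5 = 468.525
  [1.75→2.25]: (426.0+383.7)/2 × 0.5 = 202.425
  [2.25→2.5]: (383.7+359.1)/2 × 0.25 = 92.85
  [2.5→2.75]: (359.1+334.0)/2 × 0.25 = 86.6375
  Sum = 875.275 µg/L·h
oral suspension tail: 334.0/0.366 = 912.568; AUC_ev,0→∞ = 875.275 + 912.568 = 1787.843 µg/L·h
F = (AUC_ev/D_ev)/(AUC_iv/D_iv) = (1787.843/15)/(3046.948/10) = 119.19/304.6948 = 0.3912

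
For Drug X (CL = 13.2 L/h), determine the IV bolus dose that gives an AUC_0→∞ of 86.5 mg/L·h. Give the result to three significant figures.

Dose_iv = CL × AUC_0→∞
     = 13.2 × 86.5 = 1141.8 mg

Dose = 1140 mg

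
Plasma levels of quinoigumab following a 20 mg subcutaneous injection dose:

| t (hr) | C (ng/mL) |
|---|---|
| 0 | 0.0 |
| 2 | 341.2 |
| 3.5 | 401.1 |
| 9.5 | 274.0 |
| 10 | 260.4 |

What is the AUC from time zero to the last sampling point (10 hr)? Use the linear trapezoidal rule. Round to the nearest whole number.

Trapezoidal AUC_0→10:
  [0→2]: (0.0+341.2)/2 × 2 = 341.2
  [2→3.5]: (341.2+401.1)/2 × 1.5 = 556.725
  [3.5→9.5]: (401.1+274.0)/2 × 6 = 2025.3
  [9.5→10]: (274.0+260.4)/2 × 0.5 = 133.6
  Sum = 3056.825 ng/mL·hr

AUC = 3057 ng/mL·hr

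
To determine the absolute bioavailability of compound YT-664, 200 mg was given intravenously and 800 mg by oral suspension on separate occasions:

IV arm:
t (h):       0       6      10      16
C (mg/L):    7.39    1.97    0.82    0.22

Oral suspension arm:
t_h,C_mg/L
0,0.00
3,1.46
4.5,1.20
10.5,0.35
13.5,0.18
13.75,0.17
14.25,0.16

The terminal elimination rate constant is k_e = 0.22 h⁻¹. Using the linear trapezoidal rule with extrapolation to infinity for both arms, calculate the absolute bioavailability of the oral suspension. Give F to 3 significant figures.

Trapezoidal AUC_0→16 (IV):
  [0→6]: (7.39+1.97)/2 × 6 = 28.08
  [6→10]: (1.97+0.82)/2 × 4 = 5.58
  [10→16]: (0.82+0.22)/2 × 6 = 3.12
  Sum = 36.78 mg/L·h
IV tail: 0.22/0.22 = 1.000; AUC_iv,0→∞ = 36.78 + 1.000 = 37.78 mg/L·h
Trapezoidal AUC_0→14.25 (oral suspension):
  [0→3]: (0.00+1.46)/2 × 3 = 2.19
  [3→4.5]: (1.46+1.20)/2 × 1.5 = 1.995
  [4.5→10.5]: (1.20+0.35)/2 × 6 = 4.65
  [10.5→13.5]: (0.35+0.18)/2 × 3 = 0.795
  [13.5→13.75]: (0.18+0.17)/2 × 0.25 = 0.04375
  [13.75→14.25]: (0.17+0.16)/2 × 0.5 = 0.0825
  Sum = 9.75625 mg/L·h
oral suspension tail: 0.16/0.22 = 0.727; AUC_ev,0→∞ = 9.75625 + 0.727 = 10.48325 mg/L·h
F = (AUC_ev/D_ev)/(AUC_iv/D_iv) = (10.48325/800)/(37.78/200) = 0.0131041/0.1889 = 0.0694

F = 0.0694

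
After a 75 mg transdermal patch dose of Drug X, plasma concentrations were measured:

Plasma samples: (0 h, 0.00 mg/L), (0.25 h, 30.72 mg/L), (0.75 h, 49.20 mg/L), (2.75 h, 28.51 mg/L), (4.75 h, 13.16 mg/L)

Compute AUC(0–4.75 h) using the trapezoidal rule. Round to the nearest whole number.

Trapezoidal AUC_0→4.75:
  [0→0.25]: (0.00+30.72)/2 × 0.25 = 3.84
  [0.25→0.75]: (30.72+49.20)/2 × 0.5 = 19.98
  [0.75→2.75]: (49.20+28.51)/2 × 2 = 77.71
  [2.75→4.75]: (28.51+13.16)/2 × 2 = 41.67
  Sum = 143.2 mg/L·h

AUC = 143 mg/L·h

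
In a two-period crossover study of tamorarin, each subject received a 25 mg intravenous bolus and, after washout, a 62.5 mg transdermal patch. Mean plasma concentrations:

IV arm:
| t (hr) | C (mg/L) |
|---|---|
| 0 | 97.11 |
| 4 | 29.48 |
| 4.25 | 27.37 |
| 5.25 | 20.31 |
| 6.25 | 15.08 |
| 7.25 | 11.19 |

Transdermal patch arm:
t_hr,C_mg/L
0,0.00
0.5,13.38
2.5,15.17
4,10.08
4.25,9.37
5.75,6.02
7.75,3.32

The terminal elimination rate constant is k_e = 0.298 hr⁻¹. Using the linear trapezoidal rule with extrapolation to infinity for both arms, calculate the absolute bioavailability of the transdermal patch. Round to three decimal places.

Trapezoidal AUC_0→7.25 (IV):
  [0→4]: (97.11+29.48)/2 × 4 = 253.18
  [4→4.25]: (29.48+27.37)/2 × 0.25 = 7.10625
  [4.25→5.25]: (27.37+20.31)/2 × 1 = 23.84
  [5.25→6.25]: (20.31+15.08)/2 × 1 = 17.695
  [6.25→7.25]: (15.08+11.19)/2 × 1 = 13.135
  Sum = 314.95625 mg/L·hr
IV tail: 11.19/0.298 = 37.550; AUC_iv,0→∞ = 314.95625 + 37.550 = 352.50625 mg/L·hr
Trapezoidal AUC_0→7.75 (transdermal patch):
  [0→0.5]: (0.00+13.38)/2 × 0.5 = 3.345
  [0.5→2.5]: (13.38+15.17)/2 × 2 = 28.55
  [2.5→4]: (15.17+10.08)/2 × 1.5 = 18.9375
  [4→4.25]: (10.08+9.37)/2 × 0.25 = 2.43125
  [4.25→5.75]: (9.37+6.02)/2 × 1.5 = 11.5425
  [5.75→7.75]: (6.02+3.32)/2 × 2 = 9.34
  Sum = 74.14625 mg/L·hr
transdermal patch tail: 3.32/0.298 = 11.141; AUC_ev,0→∞ = 74.14625 + 11.141 = 85.28725 mg/L·hr
F = (AUC_ev/D_ev)/(AUC_iv/D_iv) = (85.28725/62.5)/(352.50625/25) = 1.364596/14.10025 = 0.0968

F = 0.097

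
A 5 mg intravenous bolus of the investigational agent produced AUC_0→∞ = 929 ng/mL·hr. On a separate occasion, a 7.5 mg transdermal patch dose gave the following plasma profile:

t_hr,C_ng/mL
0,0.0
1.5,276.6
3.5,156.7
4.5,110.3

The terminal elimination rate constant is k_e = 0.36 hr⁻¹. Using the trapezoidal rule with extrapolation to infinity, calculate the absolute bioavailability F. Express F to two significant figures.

F = 0.78

Trapezoidal AUC_0→4.5 (transdermal patch):
  [0→1.5]: (0.0+276.6)/2 × 1.5 = 207.45
  [1.5→3.5]: (276.6+156.7)/2 × 2 = 433.3
  [3.5→4.5]: (156.7+110.3)/2 × 1 = 133.5
  Sum = 774.25 ng/mL·hr
Tail: C_last/k_e = 110.3/0.36 = 306.389
AUC_0→∞ (transdermal patch) = 774.25 + 306.389 = 1080.639 ng/mL·hr
F = (AUC_ev/D_ev)/(AUC_iv/D_iv) = (1080.639/7.5)/(929/5) = 144.0852/185.8 = 0.7755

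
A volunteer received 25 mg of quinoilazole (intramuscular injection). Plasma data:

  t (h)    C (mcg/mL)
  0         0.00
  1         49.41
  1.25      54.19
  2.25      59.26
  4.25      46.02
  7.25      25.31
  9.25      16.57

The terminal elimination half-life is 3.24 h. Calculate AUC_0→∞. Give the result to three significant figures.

AUC = 426 mcg/mL·h

Trapezoidal AUC_0→9.25:
  [0→1]: (0.00+49.41)/2 × 1 = 24.705
  [1→1.25]: (49.41+54.19)/2 × 0.25 = 12.95
  [1.25→2.25]: (54.19+59.26)/2 × 1 = 56.725
  [2.25→4.25]: (59.26+46.02)/2 × 2 = 105.28
  [4.25→7.25]: (46.02+25.31)/2 × 3 = 106.995
  [7.25→9.25]: (25.31+16.57)/2 × 2 = 41.88
  Sum = 348.535 mcg/mL·h
k_e = ln2 / t½ = 0.693147 / 3.24 = 0.2139 h^-1
Extrapolated tail: C_last / k_e = 16.57 / 0.2139 = 77.466
AUC_0→∞ = 348.535 + 77.466 = 426.001 mcg/mL·h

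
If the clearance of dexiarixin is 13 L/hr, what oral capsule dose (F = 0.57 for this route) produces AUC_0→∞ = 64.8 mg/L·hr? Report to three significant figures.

Dose = CL × AUC_0→∞ / F
     = 13 × 64.8 / 0.57 = 1477.89 mg

Dose = 1480 mg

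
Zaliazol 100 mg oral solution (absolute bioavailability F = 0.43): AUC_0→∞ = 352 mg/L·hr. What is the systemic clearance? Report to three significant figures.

CL = 0.122 L/hr

CL = F × Dose / AUC_0→∞
   = 0.43 × 100 / 352 = 0.122159 L/hr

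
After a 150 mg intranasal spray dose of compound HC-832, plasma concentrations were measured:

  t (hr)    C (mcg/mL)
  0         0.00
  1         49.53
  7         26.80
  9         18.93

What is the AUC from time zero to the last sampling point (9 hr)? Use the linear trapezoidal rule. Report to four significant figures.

Trapezoidal AUC_0→9:
  [0→1]: (0.00+49.53)/2 × 1 = 24.765
  [1→7]: (49.53+26.80)/2 × 6 = 228.99
  [7→9]: (26.80+18.93)/2 × 2 = 45.73
  Sum = 299.485 mcg/mL·hr

AUC = 299.5 mcg/mL·hr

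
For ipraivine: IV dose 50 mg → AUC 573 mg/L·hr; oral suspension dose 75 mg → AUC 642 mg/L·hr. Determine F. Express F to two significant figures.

F = (AUC_ev / D_ev) / (AUC_iv / D_iv)
  = (642/75) / (573/50)
  = 8.56 / 11.46 = 0.7469

F = 0.75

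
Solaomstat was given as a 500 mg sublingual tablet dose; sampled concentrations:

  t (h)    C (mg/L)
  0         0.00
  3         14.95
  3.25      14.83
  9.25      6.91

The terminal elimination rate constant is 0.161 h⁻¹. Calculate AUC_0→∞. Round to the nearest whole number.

AUC = 134 mg/L·h

Trapezoidal AUC_0→9.25:
  [0→3]: (0.00+14.95)/2 × 3 = 22.425
  [3→3.25]: (14.95+14.83)/2 × 0.25 = 3.7225
  [3.25→9.25]: (14.83+6.91)/2 × 6 = 65.22
  Sum = 91.3675 mg/L·h
Extrapolated tail: C_last / k_e = 6.91 / 0.161 = 42.919
AUC_0→∞ = 91.3675 + 42.919 = 134.2865 mg/L·h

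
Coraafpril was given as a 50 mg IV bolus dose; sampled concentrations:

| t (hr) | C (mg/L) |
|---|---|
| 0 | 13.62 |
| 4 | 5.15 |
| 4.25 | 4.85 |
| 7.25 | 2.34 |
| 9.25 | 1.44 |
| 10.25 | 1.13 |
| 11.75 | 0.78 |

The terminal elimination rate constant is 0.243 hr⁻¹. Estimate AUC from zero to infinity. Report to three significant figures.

Trapezoidal AUC_0→11.75:
  [0→4]: (13.62+5.15)/2 × 4 = 37.54
  [4→4.25]: (5.15+4.85)/2 × 0.25 = 1.25
  [4.25→7.25]: (4.85+2.34)/2 × 3 = 10.785
  [7.25→9.25]: (2.34+1.44)/2 × 2 = 3.78
  [9.25→10.25]: (1.44+1.13)/2 × 1 = 1.285
  [10.25→11.75]: (1.13+0.78)/2 × 1.5 = 1.4325
  Sum = 56.0725 mg/L·hr
Extrapolated tail: C_last / k_e = 0.78 / 0.243 = 3.210
AUC_0→∞ = 56.0725 + 3.210 = 59.2825 mg/L·hr

AUC = 59.3 mg/L·hr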